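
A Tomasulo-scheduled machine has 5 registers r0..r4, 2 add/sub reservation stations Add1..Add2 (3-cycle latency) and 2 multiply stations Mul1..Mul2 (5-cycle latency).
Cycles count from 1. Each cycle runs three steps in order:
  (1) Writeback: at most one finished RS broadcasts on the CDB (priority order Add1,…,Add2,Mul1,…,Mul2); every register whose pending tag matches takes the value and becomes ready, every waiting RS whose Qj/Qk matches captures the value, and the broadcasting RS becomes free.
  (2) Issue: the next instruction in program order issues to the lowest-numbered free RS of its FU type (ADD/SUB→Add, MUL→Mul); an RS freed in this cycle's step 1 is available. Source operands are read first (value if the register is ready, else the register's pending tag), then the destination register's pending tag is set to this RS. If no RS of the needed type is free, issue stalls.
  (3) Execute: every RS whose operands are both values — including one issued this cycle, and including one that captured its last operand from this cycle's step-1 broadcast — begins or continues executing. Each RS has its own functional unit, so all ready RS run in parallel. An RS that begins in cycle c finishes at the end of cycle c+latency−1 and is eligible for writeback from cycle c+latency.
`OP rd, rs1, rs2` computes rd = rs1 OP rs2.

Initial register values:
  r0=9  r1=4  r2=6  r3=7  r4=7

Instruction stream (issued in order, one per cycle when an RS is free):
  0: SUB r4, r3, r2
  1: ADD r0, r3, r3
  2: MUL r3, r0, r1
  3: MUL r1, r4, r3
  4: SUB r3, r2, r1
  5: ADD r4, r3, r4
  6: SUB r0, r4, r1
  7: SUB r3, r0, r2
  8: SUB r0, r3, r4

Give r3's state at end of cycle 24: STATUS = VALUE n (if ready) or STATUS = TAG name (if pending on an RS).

STATUS = TAG Add2

cycle 1: issue SUB r4<-Add1 // r0:9,r1:4,r2:6,r3:7,r4:Add1
cycle 2: issue ADD r0<-Add2 // r0:Add2,r1:4,r2:6,r3:7,r4:Add1
cycle 3: issue MUL r3<-Mul1 // r0:Add2,r1:4,r2:6,r3:Mul1,r4:Add1
cycle 4: CDB Add1=1; issue MUL r1<-Mul2 // r0:Add2,r1:Mul2,r2:6,r3:Mul1,r4:1
cycle 5: CDB Add2=14; issue SUB r3<-Add1 // r0:14,r1:Mul2,r2:6,r3:Add1,r4:1
cycle 6: issue ADD r4<-Add2 // r0:14,r1:Mul2,r2:6,r3:Add1,r4:Add2
cycle 7: stall // r0:14,r1:Mul2,r2:6,r3:Add1,r4:Add2
cycle 8: stall // r0:14,r1:Mul2,r2:6,r3:Add1,r4:Add2
cycle 9: stall // r0:14,r1:Mul2,r2:6,r3:Add1,r4:Add2
cycle 10: CDB Mul1=56; stall // r0:14,r1:Mul2,r2:6,r3:Add1,r4:Add2
cycle 11: stall // r0:14,r1:Mul2,r2:6,r3:Add1,r4:Add2
cycle 12: stall // r0:14,r1:Mul2,r2:6,r3:Add1,r4:Add2
cycle 13: stall // r0:14,r1:Mul2,r2:6,r3:Add1,r4:Add2
cycle 14: stall // r0:14,r1:Mul2,r2:6,r3:Add1,r4:Add2
cycle 15: CDB Mul2=56; stall // r0:14,r1:56,r2:6,r3:Add1,r4:Add2
cycle 16: stall // r0:14,r1:56,r2:6,r3:Add1,r4:Add2
cycle 17: stall // r0:14,r1:56,r2:6,r3:Add1,r4:Add2
cycle 18: CDB Add1=-50; issue SUB r0<-Add1 // r0:Add1,r1:56,r2:6,r3:-50,r4:Add2
cycle 19: stall // r0:Add1,r1:56,r2:6,r3:-50,r4:Add2
cycle 20: stall // r0:Add1,r1:56,r2:6,r3:-50,r4:Add2
cycle 21: CDB Add2=-49; issue SUB r3<-Add2 // r0:Add1,r1:56,r2:6,r3:Add2,r4:-49
cycle 22: stall // r0:Add1,r1:56,r2:6,r3:Add2,r4:-49
cycle 23: stall // r0:Add1,r1:56,r2:6,r3:Add2,r4:-49
cycle 24: CDB Add1=-105; issue SUB r0<-Add1 // r0:Add1,r1:56,r2:6,r3:Add2,r4:-49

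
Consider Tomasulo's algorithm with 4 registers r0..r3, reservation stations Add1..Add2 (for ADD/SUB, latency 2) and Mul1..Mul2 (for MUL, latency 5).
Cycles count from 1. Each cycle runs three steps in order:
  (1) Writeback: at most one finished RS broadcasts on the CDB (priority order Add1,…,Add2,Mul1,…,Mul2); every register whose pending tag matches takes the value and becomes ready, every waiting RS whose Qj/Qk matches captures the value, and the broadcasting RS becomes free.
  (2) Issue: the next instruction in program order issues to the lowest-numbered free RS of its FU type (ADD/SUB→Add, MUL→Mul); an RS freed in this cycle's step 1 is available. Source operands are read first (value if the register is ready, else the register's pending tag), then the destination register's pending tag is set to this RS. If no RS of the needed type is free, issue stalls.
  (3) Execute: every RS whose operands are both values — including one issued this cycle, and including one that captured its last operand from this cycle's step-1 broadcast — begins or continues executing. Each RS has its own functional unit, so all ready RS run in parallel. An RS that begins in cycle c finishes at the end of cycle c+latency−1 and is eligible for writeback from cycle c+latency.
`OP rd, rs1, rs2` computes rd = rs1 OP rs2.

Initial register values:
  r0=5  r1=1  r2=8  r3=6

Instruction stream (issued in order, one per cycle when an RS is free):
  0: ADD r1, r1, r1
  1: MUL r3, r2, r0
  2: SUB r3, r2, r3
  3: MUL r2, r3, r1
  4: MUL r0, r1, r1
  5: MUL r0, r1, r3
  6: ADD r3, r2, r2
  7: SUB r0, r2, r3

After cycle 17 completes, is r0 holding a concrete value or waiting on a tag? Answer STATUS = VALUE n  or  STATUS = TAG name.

STATUS = TAG Add2

cycle 1: issue ADD r1<-Add1 // r0:5,r1:Add1,r2:8,r3:6
cycle 2: issue MUL r3<-Mul1 // r0:5,r1:Add1,r2:8,r3:Mul1
cycle 3: CDB Add1=2; issue SUB r3<-Add1 // r0:5,r1:2,r2:8,r3:Add1
cycle 4: issue MUL r2<-Mul2 // r0:5,r1:2,r2:Mul2,r3:Add1
cycle 5: stall // r0:5,r1:2,r2:Mul2,r3:Add1
cycle 6: stall // r0:5,r1:2,r2:Mul2,r3:Add1
cycle 7: CDB Mul1=40; issue MUL r0<-Mul1 // r0:Mul1,r1:2,r2:Mul2,r3:Add1
cycle 8: stall // r0:Mul1,r1:2,r2:Mul2,r3:Add1
cycle 9: CDB Add1=-32; stall // r0:Mul1,r1:2,r2:Mul2,r3:-32
cycle 10: stall // r0:Mul1,r1:2,r2:Mul2,r3:-32
cycle 11: stall // r0:Mul1,r1:2,r2:Mul2,r3:-32
cycle 12: CDB Mul1=4; issue MUL r0<-Mul1 // r0:Mul1,r1:2,r2:Mul2,r3:-32
cycle 13: issue ADD r3<-Add1 // r0:Mul1,r1:2,r2:Mul2,r3:Add1
cycle 14: CDB Mul2=-64; issue SUB r0<-Add2 // r0:Add2,r1:2,r2:-64,r3:Add1
cycle 15: - // r0:Add2,r1:2,r2:-64,r3:Add1
cycle 16: CDB Add1=-128 // r0:Add2,r1:2,r2:-64,r3:-128
cycle 17: CDB Mul1=-64 // r0:Add2,r1:2,r2:-64,r3:-128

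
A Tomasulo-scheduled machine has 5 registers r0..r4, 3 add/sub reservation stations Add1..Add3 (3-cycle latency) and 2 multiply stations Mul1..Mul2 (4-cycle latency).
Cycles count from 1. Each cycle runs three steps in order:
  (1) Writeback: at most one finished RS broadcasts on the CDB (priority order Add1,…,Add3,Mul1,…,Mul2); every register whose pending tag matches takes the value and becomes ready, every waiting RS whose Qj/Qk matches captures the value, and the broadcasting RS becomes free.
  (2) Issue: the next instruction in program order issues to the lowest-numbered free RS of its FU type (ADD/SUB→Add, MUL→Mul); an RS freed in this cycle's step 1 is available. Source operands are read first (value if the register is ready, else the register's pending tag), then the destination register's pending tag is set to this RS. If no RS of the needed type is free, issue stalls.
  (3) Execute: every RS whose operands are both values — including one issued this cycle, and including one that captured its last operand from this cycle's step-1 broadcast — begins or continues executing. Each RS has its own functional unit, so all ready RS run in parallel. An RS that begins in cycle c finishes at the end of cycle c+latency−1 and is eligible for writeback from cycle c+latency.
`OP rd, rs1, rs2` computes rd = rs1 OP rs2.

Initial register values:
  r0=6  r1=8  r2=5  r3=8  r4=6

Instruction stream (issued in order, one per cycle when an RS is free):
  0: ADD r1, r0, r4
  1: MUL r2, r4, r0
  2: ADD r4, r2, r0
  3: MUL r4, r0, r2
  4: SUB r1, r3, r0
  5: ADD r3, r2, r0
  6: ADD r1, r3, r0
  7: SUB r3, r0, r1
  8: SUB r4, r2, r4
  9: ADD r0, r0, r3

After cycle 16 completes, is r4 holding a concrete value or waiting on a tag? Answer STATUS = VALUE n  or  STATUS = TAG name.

cycle 1: issue ADD r1<-Add1 // r0:6,r1:Add1,r2:5,r3:8,r4:6
cycle 2: issue MUL r2<-Mul1 // r0:6,r1:Add1,r2:Mul1,r3:8,r4:6
cycle 3: issue ADD r4<-Add2 // r0:6,r1:Add1,r2:Mul1,r3:8,r4:Add2
cycle 4: CDB Add1=12; issue MUL r4<-Mul2 // r0:6,r1:12,r2:Mul1,r3:8,r4:Mul2
cycle 5: issue SUB r1<-Add1 // r0:6,r1:Add1,r2:Mul1,r3:8,r4:Mul2
cycle 6: CDB Mul1=36; issue ADD r3<-Add3 // r0:6,r1:Add1,r2:36,r3:Add3,r4:Mul2
cycle 7: stall // r0:6,r1:Add1,r2:36,r3:Add3,r4:Mul2
cycle 8: CDB Add1=2; issue ADD r1<-Add1 // r0:6,r1:Add1,r2:36,r3:Add3,r4:Mul2
cycle 9: CDB Add2=42; issue SUB r3<-Add2 // r0:6,r1:Add1,r2:36,r3:Add2,r4:Mul2
cycle 10: CDB Add3=42; issue SUB r4<-Add3 // r0:6,r1:Add1,r2:36,r3:Add2,r4:Add3
cycle 11: CDB Mul2=216; stall // r0:6,r1:Add1,r2:36,r3:Add2,r4:Add3
cycle 12: stall // r0:6,r1:Add1,r2:36,r3:Add2,r4:Add3
cycle 13: CDB Add1=48; issue ADD r0<-Add1 // r0:Add1,r1:48,r2:36,r3:Add2,r4:Add3
cycle 14: CDB Add3=-180 // r0:Add1,r1:48,r2:36,r3:Add2,r4:-180
cycle 15: - // r0:Add1,r1:48,r2:36,r3:Add2,r4:-180
cycle 16: CDB Add2=-42 // r0:Add1,r1:48,r2:36,r3:-42,r4:-180

STATUS = VALUE -180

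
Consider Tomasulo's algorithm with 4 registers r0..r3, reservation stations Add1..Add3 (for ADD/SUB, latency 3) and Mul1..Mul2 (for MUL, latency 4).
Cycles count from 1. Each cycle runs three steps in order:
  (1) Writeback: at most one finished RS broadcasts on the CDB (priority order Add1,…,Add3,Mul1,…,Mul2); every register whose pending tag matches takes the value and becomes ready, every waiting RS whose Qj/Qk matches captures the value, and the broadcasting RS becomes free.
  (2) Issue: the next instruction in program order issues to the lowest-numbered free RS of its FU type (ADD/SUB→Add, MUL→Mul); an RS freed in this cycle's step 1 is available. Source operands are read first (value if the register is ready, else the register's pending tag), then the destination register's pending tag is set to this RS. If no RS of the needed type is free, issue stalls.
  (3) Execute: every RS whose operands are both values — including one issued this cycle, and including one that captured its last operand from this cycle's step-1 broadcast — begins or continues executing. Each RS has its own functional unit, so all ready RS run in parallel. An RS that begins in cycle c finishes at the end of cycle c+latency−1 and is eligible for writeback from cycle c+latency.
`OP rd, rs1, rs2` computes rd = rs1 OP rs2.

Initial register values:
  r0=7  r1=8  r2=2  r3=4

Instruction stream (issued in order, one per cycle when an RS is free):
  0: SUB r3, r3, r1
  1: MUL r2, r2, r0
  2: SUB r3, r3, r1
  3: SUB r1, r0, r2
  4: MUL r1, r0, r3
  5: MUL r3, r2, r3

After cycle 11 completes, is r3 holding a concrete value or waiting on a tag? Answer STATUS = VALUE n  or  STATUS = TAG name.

cycle 1: issue SUB r3<-Add1 // r0:7,r1:8,r2:2,r3:Add1
cycle 2: issue MUL r2<-Mul1 // r0:7,r1:8,r2:Mul1,r3:Add1
cycle 3: issue SUB r3<-Add2 // r0:7,r1:8,r2:Mul1,r3:Add2
cycle 4: CDB Add1=-4; issue SUB r1<-Add1 // r0:7,r1:Add1,r2:Mul1,r3:Add2
cycle 5: issue MUL r1<-Mul2 // r0:7,r1:Mul2,r2:Mul1,r3:Add2
cycle 6: CDB Mul1=14; issue MUL r3<-Mul1 // r0:7,r1:Mul2,r2:14,r3:Mul1
cycle 7: CDB Add2=-12 // r0:7,r1:Mul2,r2:14,r3:Mul1
cycle 8: - // r0:7,r1:Mul2,r2:14,r3:Mul1
cycle 9: CDB Add1=-7 // r0:7,r1:Mul2,r2:14,r3:Mul1
cycle 10: - // r0:7,r1:Mul2,r2:14,r3:Mul1
cycle 11: CDB Mul1=-168 // r0:7,r1:Mul2,r2:14,r3:-168

STATUS = VALUE -168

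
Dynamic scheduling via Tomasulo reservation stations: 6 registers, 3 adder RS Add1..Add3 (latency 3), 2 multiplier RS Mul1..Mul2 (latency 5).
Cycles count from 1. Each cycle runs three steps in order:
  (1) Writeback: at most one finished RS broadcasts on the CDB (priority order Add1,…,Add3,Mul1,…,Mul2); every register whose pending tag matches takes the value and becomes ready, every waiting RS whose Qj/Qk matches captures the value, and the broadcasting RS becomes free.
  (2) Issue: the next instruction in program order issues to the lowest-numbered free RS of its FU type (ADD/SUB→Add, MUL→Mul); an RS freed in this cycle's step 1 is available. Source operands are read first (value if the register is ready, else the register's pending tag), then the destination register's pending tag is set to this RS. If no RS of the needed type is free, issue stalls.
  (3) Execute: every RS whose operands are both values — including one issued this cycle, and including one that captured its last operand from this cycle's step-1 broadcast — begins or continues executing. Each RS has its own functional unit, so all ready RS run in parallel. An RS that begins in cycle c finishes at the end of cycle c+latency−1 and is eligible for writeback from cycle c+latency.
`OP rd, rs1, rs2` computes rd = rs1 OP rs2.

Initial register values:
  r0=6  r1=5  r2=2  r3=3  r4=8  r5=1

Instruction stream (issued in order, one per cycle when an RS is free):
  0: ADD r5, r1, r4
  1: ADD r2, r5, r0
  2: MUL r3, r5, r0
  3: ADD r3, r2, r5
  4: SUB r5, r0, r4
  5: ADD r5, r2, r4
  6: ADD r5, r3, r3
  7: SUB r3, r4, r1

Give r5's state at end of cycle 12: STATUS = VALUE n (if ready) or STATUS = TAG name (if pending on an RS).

cycle 1: issue ADD r5<-Add1 // r0:6,r1:5,r2:2,r3:3,r4:8,r5:Add1
cycle 2: issue ADD r2<-Add2 // r0:6,r1:5,r2:Add2,r3:3,r4:8,r5:Add1
cycle 3: issue MUL r3<-Mul1 // r0:6,r1:5,r2:Add2,r3:Mul1,r4:8,r5:Add1
cycle 4: CDB Add1=13; issue ADD r3<-Add1 // r0:6,r1:5,r2:Add2,r3:Add1,r4:8,r5:13
cycle 5: issue SUB r5<-Add3 // r0:6,r1:5,r2:Add2,r3:Add1,r4:8,r5:Add3
cycle 6: stall // r0:6,r1:5,r2:Add2,r3:Add1,r4:8,r5:Add3
cycle 7: CDB Add2=19; issue ADD r5<-Add2 // r0:6,r1:5,r2:19,r3:Add1,r4:8,r5:Add2
cycle 8: CDB Add3=-2; issue ADD r5<-Add3 // r0:6,r1:5,r2:19,r3:Add1,r4:8,r5:Add3
cycle 9: CDB Mul1=78; stall // r0:6,r1:5,r2:19,r3:Add1,r4:8,r5:Add3
cycle 10: CDB Add1=32; issue SUB r3<-Add1 // r0:6,r1:5,r2:19,r3:Add1,r4:8,r5:Add3
cycle 11: CDB Add2=27 // r0:6,r1:5,r2:19,r3:Add1,r4:8,r5:Add3
cycle 12: - // r0:6,r1:5,r2:19,r3:Add1,r4:8,r5:Add3

STATUS = TAG Add3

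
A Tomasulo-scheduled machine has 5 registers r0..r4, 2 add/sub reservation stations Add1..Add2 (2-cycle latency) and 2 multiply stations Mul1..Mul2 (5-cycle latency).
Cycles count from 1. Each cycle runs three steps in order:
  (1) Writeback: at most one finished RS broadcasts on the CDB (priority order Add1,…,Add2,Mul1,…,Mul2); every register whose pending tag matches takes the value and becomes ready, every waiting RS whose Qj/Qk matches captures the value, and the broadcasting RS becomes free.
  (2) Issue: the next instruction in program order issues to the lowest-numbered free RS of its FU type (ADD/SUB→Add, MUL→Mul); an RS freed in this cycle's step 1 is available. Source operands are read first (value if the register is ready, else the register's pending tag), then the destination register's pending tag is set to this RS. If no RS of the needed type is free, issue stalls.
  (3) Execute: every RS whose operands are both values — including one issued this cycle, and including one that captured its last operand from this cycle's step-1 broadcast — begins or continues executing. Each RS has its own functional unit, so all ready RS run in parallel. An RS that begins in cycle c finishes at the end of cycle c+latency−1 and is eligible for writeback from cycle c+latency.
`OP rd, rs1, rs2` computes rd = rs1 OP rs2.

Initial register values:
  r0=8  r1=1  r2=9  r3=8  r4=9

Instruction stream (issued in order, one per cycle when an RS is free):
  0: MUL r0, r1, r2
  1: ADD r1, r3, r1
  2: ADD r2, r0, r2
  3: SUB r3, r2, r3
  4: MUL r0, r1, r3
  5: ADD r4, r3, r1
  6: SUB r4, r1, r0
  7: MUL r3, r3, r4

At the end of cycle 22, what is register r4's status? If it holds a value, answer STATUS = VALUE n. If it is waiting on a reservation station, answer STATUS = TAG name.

c1: issue MUL r0<-Mul1 | r0:Mul1,r1:1,r2:9,r3:8,r4:9
c2: issue ADD r1<-Add1 | r0:Mul1,r1:Add1,r2:9,r3:8,r4:9
c3: issue ADD r2<-Add2 | r0:Mul1,r1:Add1,r2:Add2,r3:8,r4:9
c4: CDB Add1=9; issue SUB r3<-Add1 | r0:Mul1,r1:9,r2:Add2,r3:Add1,r4:9
c5: issue MUL r0<-Mul2 | r0:Mul2,r1:9,r2:Add2,r3:Add1,r4:9
c6: CDB Mul1=9; stall | r0:Mul2,r1:9,r2:Add2,r3:Add1,r4:9
c7: stall | r0:Mul2,r1:9,r2:Add2,r3:Add1,r4:9
c8: CDB Add2=18; issue ADD r4<-Add2 | r0:Mul2,r1:9,r2:18,r3:Add1,r4:Add2
c9: stall | r0:Mul2,r1:9,r2:18,r3:Add1,r4:Add2
c10: CDB Add1=10; issue SUB r4<-Add1 | r0:Mul2,r1:9,r2:18,r3:10,r4:Add1
c11: issue MUL r3<-Mul1 | r0:Mul2,r1:9,r2:18,r3:Mul1,r4:Add1
c12: CDB Add2=19 | r0:Mul2,r1:9,r2:18,r3:Mul1,r4:Add1
c13: - | r0:Mul2,r1:9,r2:18,r3:Mul1,r4:Add1
c14: - | r0:Mul2,r1:9,r2:18,r3:Mul1,r4:Add1
c15: CDB Mul2=90 | r0:90,r1:9,r2:18,r3:Mul1,r4:Add1
c16: - | r0:90,r1:9,r2:18,r3:Mul1,r4:Add1
c17: CDB Add1=-81 | r0:90,r1:9,r2:18,r3:Mul1,r4:-81
c18: - | r0:90,r1:9,r2:18,r3:Mul1,r4:-81
c19: - | r0:90,r1:9,r2:18,r3:Mul1,r4:-81
c20: - | r0:90,r1:9,r2:18,r3:Mul1,r4:-81
c21: - | r0:90,r1:9,r2:18,r3:Mul1,r4:-81
c22: CDB Mul1=-810 | r0:90,r1:9,r2:18,r3:-810,r4:-81

STATUS = VALUE -81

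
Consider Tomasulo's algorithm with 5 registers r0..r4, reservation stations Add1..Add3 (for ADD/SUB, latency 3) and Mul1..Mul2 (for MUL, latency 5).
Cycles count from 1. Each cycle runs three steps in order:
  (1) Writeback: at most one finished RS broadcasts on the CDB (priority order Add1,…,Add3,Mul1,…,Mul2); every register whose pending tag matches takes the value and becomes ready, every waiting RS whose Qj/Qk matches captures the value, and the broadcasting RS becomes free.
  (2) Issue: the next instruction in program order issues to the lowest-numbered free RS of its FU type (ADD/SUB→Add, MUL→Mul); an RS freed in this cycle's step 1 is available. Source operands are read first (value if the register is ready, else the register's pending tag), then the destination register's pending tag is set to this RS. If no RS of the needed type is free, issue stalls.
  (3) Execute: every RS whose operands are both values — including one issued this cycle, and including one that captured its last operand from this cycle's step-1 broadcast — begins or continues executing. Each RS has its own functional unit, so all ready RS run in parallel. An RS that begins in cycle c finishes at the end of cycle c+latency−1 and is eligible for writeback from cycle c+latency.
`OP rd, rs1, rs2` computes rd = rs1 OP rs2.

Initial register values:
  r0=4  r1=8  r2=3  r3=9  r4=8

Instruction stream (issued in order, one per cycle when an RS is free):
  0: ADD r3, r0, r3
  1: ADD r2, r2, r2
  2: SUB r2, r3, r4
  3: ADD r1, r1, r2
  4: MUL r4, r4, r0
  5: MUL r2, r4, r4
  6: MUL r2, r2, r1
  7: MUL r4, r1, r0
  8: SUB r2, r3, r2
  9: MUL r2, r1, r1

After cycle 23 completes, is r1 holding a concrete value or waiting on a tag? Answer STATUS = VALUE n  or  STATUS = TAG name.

STATUS = VALUE 13

cycle 1: issue ADD r3<-Add1 // r0:4,r1:8,r2:3,r3:Add1,r4:8
cycle 2: issue ADD r2<-Add2 // r0:4,r1:8,r2:Add2,r3:Add1,r4:8
cycle 3: issue SUB r2<-Add3 // r0:4,r1:8,r2:Add3,r3:Add1,r4:8
cycle 4: CDB Add1=13; issue ADD r1<-Add1 // r0:4,r1:Add1,r2:Add3,r3:13,r4:8
cycle 5: CDB Add2=6; issue MUL r4<-Mul1 // r0:4,r1:Add1,r2:Add3,r3:13,r4:Mul1
cycle 6: issue MUL r2<-Mul2 // r0:4,r1:Add1,r2:Mul2,r3:13,r4:Mul1
cycle 7: CDB Add3=5; stall // r0:4,r1:Add1,r2:Mul2,r3:13,r4:Mul1
cycle 8: stall // r0:4,r1:Add1,r2:Mul2,r3:13,r4:Mul1
cycle 9: stall // r0:4,r1:Add1,r2:Mul2,r3:13,r4:Mul1
cycle 10: CDB Add1=13; stall // r0:4,r1:13,r2:Mul2,r3:13,r4:Mul1
cycle 11: CDB Mul1=32; issue MUL r2<-Mul1 // r0:4,r1:13,r2:Mul1,r3:13,r4:32
cycle 12: stall // r0:4,r1:13,r2:Mul1,r3:13,r4:32
cycle 13: stall // r0:4,r1:13,r2:Mul1,r3:13,r4:32
cycle 14: stall // r0:4,r1:13,r2:Mul1,r3:13,r4:32
cycle 15: stall // r0:4,r1:13,r2:Mul1,r3:13,r4:32
cycle 16: CDB Mul2=1024; issue MUL r4<-Mul2 // r0:4,r1:13,r2:Mul1,r3:13,r4:Mul2
cycle 17: issue SUB r2<-Add1 // r0:4,r1:13,r2:Add1,r3:13,r4:Mul2
cycle 18: stall // r0:4,r1:13,r2:Add1,r3:13,r4:Mul2
cycle 19: stall // r0:4,r1:13,r2:Add1,r3:13,r4:Mul2
cycle 20: stall // r0:4,r1:13,r2:Add1,r3:13,r4:Mul2
cycle 21: CDB Mul1=13312; issue MUL r2<-Mul1 // r0:4,r1:13,r2:Mul1,r3:13,r4:Mul2
cycle 22: CDB Mul2=52 // r0:4,r1:13,r2:Mul1,r3:13,r4:52
cycle 23: - // r0:4,r1:13,r2:Mul1,r3:13,r4:52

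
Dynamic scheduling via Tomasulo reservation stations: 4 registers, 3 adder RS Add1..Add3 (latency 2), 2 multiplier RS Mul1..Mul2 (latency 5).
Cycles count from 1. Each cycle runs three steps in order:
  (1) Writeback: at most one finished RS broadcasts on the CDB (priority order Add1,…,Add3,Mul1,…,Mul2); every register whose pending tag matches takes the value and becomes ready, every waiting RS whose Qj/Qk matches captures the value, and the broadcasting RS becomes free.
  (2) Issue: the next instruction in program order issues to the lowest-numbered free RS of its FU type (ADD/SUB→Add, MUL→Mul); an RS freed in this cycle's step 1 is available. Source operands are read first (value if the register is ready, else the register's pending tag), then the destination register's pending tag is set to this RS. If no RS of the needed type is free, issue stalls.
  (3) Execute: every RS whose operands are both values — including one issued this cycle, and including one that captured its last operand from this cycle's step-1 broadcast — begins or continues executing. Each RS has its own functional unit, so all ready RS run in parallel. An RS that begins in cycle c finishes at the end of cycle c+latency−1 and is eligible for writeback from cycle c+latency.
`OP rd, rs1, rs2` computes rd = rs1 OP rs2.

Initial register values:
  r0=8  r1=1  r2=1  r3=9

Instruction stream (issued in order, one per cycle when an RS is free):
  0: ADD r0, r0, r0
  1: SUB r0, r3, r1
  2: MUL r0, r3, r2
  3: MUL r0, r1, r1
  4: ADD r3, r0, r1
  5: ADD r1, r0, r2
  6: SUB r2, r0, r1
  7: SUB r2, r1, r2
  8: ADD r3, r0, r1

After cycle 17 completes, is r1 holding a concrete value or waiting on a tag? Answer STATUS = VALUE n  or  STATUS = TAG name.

STATUS = VALUE 2

  c1: issue ADD r0<-Add1  regs: r0:Add1,r1:1,r2:1,r3:9
  c2: issue SUB r0<-Add2  regs: r0:Add2,r1:1,r2:1,r3:9
  c3: CDB Add1=16; issue MUL r0<-Mul1  regs: r0:Mul1,r1:1,r2:1,r3:9
  c4: CDB Add2=8; issue MUL r0<-Mul2  regs: r0:Mul2,r1:1,r2:1,r3:9
  c5: issue ADD r3<-Add1  regs: r0:Mul2,r1:1,r2:1,r3:Add1
  c6: issue ADD r1<-Add2  regs: r0:Mul2,r1:Add2,r2:1,r3:Add1
  c7: issue SUB r2<-Add3  regs: r0:Mul2,r1:Add2,r2:Add3,r3:Add1
  c8: CDB Mul1=9; stall  regs: r0:Mul2,r1:Add2,r2:Add3,r3:Add1
  c9: CDB Mul2=1; stall  regs: r0:1,r1:Add2,r2:Add3,r3:Add1
  c10: stall  regs: r0:1,r1:Add2,r2:Add3,r3:Add1
  c11: CDB Add1=2; issue SUB r2<-Add1  regs: r0:1,r1:Add2,r2:Add1,r3:2
  c12: CDB Add2=2; issue ADD r3<-Add2  regs: r0:1,r1:2,r2:Add1,r3:Add2
  c13: -  regs: r0:1,r1:2,r2:Add1,r3:Add2
  c14: CDB Add2=3  regs: r0:1,r1:2,r2:Add1,r3:3
  c15: CDB Add3=-1  regs: r0:1,r1:2,r2:Add1,r3:3
  c16: -  regs: r0:1,r1:2,r2:Add1,r3:3
  c17: CDB Add1=3  regs: r0:1,r1:2,r2:3,r3:3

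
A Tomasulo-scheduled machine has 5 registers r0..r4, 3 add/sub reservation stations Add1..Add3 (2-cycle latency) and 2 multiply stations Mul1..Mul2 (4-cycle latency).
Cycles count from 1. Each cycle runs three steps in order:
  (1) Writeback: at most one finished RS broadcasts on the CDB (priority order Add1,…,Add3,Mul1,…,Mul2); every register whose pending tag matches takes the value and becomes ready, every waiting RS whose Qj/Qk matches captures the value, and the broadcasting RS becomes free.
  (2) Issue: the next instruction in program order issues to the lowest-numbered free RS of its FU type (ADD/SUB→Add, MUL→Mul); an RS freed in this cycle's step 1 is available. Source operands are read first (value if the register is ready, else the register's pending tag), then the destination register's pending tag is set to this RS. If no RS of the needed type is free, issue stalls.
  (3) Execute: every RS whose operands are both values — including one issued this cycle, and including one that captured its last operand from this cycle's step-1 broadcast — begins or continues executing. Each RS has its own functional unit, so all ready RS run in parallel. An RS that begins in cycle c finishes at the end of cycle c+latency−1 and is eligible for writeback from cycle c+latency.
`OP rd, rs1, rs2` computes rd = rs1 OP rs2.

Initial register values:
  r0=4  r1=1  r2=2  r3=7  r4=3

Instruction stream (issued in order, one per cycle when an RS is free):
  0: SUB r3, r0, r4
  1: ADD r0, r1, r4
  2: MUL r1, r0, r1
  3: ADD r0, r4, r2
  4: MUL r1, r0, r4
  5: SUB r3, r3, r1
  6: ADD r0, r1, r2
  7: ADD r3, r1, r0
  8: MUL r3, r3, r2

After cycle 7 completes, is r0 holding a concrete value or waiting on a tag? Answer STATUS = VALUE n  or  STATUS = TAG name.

STATUS = TAG Add2

cycle 1: issue SUB r3<-Add1 // r0:4,r1:1,r2:2,r3:Add1,r4:3
cycle 2: issue ADD r0<-Add2 // r0:Add2,r1:1,r2:2,r3:Add1,r4:3
cycle 3: CDB Add1=1; issue MUL r1<-Mul1 // r0:Add2,r1:Mul1,r2:2,r3:1,r4:3
cycle 4: CDB Add2=4; issue ADD r0<-Add1 // r0:Add1,r1:Mul1,r2:2,r3:1,r4:3
cycle 5: issue MUL r1<-Mul2 // r0:Add1,r1:Mul2,r2:2,r3:1,r4:3
cycle 6: CDB Add1=5; issue SUB r3<-Add1 // r0:5,r1:Mul2,r2:2,r3:Add1,r4:3
cycle 7: issue ADD r0<-Add2 // r0:Add2,r1:Mul2,r2:2,r3:Add1,r4:3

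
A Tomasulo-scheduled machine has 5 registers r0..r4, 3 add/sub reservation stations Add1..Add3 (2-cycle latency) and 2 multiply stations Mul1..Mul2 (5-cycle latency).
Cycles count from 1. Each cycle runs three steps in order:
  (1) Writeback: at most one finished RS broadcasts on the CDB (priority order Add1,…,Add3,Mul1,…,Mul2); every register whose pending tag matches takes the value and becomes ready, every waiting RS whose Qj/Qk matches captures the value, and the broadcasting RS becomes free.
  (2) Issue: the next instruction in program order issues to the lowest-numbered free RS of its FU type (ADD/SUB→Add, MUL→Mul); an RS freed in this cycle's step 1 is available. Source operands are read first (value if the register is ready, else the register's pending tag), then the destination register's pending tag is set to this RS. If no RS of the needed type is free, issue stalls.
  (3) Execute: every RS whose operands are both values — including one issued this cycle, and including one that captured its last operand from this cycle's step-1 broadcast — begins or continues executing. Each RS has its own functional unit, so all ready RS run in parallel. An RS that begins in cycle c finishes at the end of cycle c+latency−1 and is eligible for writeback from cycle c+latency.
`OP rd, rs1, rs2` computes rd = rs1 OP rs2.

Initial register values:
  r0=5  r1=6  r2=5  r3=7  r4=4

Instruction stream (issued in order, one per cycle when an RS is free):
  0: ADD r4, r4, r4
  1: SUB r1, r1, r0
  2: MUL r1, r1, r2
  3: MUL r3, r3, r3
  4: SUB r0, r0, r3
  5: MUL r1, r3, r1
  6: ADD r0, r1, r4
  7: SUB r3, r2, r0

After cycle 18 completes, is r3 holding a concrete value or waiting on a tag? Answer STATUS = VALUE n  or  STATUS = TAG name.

c1: issue ADD r4<-Add1 | r0:5,r1:6,r2:5,r3:7,r4:Add1
c2: issue SUB r1<-Add2 | r0:5,r1:Add2,r2:5,r3:7,r4:Add1
c3: CDB Add1=8; issue MUL r1<-Mul1 | r0:5,r1:Mul1,r2:5,r3:7,r4:8
c4: CDB Add2=1; issue MUL r3<-Mul2 | r0:5,r1:Mul1,r2:5,r3:Mul2,r4:8
c5: issue SUB r0<-Add1 | r0:Add1,r1:Mul1,r2:5,r3:Mul2,r4:8
c6: stall | r0:Add1,r1:Mul1,r2:5,r3:Mul2,r4:8
c7: stall | r0:Add1,r1:Mul1,r2:5,r3:Mul2,r4:8
c8: stall | r0:Add1,r1:Mul1,r2:5,r3:Mul2,r4:8
c9: CDB Mul1=5; issue MUL r1<-Mul1 | r0:Add1,r1:Mul1,r2:5,r3:Mul2,r4:8
c10: CDB Mul2=49; issue ADD r0<-Add2 | r0:Add2,r1:Mul1,r2:5,r3:49,r4:8
c11: issue SUB r3<-Add3 | r0:Add2,r1:Mul1,r2:5,r3:Add3,r4:8
c12: CDB Add1=-44 | r0:Add2,r1:Mul1,r2:5,r3:Add3,r4:8
c13: - | r0:Add2,r1:Mul1,r2:5,r3:Add3,r4:8
c14: - | r0:Add2,r1:Mul1,r2:5,r3:Add3,r4:8
c15: CDB Mul1=245 | r0:Add2,r1:245,r2:5,r3:Add3,r4:8
c16: - | r0:Add2,r1:245,r2:5,r3:Add3,r4:8
c17: CDB Add2=253 | r0:253,r1:245,r2:5,r3:Add3,r4:8
c18: - | r0:253,r1:245,r2:5,r3:Add3,r4:8

STATUS = TAG Add3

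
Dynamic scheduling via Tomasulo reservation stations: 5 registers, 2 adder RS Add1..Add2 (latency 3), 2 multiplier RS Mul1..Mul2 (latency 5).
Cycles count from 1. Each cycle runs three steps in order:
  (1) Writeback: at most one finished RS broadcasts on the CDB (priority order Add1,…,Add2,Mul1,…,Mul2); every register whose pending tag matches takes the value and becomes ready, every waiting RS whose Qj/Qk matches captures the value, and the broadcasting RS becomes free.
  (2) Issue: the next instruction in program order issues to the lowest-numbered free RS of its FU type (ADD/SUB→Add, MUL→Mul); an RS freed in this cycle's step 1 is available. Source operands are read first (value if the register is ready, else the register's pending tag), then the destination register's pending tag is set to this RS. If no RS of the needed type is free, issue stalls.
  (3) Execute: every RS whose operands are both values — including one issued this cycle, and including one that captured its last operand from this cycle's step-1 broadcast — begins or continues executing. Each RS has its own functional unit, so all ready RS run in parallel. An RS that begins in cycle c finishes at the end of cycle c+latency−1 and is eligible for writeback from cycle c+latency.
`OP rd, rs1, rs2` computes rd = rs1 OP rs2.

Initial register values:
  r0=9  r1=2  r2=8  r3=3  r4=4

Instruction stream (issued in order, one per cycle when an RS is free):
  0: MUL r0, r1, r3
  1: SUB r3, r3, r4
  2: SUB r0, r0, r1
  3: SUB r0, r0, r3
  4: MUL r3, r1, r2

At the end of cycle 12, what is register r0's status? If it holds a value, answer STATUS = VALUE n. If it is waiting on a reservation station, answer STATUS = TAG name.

  c1: issue MUL r0<-Mul1  regs: r0:Mul1,r1:2,r2:8,r3:3,r4:4
  c2: issue SUB r3<-Add1  regs: r0:Mul1,r1:2,r2:8,r3:Add1,r4:4
  c3: issue SUB r0<-Add2  regs: r0:Add2,r1:2,r2:8,r3:Add1,r4:4
  c4: stall  regs: r0:Add2,r1:2,r2:8,r3:Add1,r4:4
  c5: CDB Add1=-1; issue SUB r0<-Add1  regs: r0:Add1,r1:2,r2:8,r3:-1,r4:4
  c6: CDB Mul1=6; issue MUL r3<-Mul1  regs: r0:Add1,r1:2,r2:8,r3:Mul1,r4:4
  c7: -  regs: r0:Add1,r1:2,r2:8,r3:Mul1,r4:4
  c8: -  regs: r0:Add1,r1:2,r2:8,r3:Mul1,r4:4
  c9: CDB Add2=4  regs: r0:Add1,r1:2,r2:8,r3:Mul1,r4:4
  c10: -  regs: r0:Add1,r1:2,r2:8,r3:Mul1,r4:4
  c11: CDB Mul1=16  regs: r0:Add1,r1:2,r2:8,r3:16,r4:4
  c12: CDB Add1=5  regs: r0:5,r1:2,r2:8,r3:16,r4:4

STATUS = VALUE 5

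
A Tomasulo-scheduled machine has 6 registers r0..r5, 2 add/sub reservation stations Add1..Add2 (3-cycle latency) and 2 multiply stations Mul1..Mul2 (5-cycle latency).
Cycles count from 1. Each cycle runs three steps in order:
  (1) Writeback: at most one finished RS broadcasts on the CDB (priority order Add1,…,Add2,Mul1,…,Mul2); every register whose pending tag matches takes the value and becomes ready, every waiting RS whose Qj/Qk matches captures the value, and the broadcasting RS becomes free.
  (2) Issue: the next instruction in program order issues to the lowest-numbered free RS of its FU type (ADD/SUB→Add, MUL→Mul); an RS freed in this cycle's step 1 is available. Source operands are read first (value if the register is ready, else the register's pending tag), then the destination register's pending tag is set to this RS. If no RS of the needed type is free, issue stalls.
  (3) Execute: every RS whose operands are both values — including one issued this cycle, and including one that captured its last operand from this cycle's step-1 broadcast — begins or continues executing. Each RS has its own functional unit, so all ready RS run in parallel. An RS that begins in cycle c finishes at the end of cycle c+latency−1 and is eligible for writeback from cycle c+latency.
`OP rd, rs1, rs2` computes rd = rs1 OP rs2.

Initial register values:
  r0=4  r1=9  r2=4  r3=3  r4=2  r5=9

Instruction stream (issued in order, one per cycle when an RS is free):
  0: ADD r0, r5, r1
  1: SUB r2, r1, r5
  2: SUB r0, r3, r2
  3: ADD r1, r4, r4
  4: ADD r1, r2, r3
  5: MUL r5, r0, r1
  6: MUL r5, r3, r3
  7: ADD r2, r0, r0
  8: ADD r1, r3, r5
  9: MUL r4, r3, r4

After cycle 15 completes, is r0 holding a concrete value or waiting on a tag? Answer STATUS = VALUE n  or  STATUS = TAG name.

STATUS = VALUE 3

  c1: issue ADD r0<-Add1  regs: r0:Add1,r1:9,r2:4,r3:3,r4:2,r5:9
  c2: issue SUB r2<-Add2  regs: r0:Add1,r1:9,r2:Add2,r3:3,r4:2,r5:9
  c3: stall  regs: r0:Add1,r1:9,r2:Add2,r3:3,r4:2,r5:9
  c4: CDB Add1=18; issue SUB r0<-Add1  regs: r0:Add1,r1:9,r2:Add2,r3:3,r4:2,r5:9
  c5: CDB Add2=0; issue ADD r1<-Add2  regs: r0:Add1,r1:Add2,r2:0,r3:3,r4:2,r5:9
  c6: stall  regs: r0:Add1,r1:Add2,r2:0,r3:3,r4:2,r5:9
  c7: stall  regs: r0:Add1,r1:Add2,r2:0,r3:3,r4:2,r5:9
  c8: CDB Add1=3; issue ADD r1<-Add1  regs: r0:3,r1:Add1,r2:0,r3:3,r4:2,r5:9
  c9: CDB Add2=4; issue MUL r5<-Mul1  regs: r0:3,r1:Add1,r2:0,r3:3,r4:2,r5:Mul1
  c10: issue MUL r5<-Mul2  regs: r0:3,r1:Add1,r2:0,r3:3,r4:2,r5:Mul2
  c11: CDB Add1=3; issue ADD r2<-Add1  regs: r0:3,r1:3,r2:Add1,r3:3,r4:2,r5:Mul2
  c12: issue ADD r1<-Add2  regs: r0:3,r1:Add2,r2:Add1,r3:3,r4:2,r5:Mul2
  c13: stall  regs: r0:3,r1:Add2,r2:Add1,r3:3,r4:2,r5:Mul2
  c14: CDB Add1=6; stall  regs: r0:3,r1:Add2,r2:6,r3:3,r4:2,r5:Mul2
  c15: CDB Mul2=9; issue MUL r4<-Mul2  regs: r0:3,r1:Add2,r2:6,r3:3,r4:Mul2,r5:9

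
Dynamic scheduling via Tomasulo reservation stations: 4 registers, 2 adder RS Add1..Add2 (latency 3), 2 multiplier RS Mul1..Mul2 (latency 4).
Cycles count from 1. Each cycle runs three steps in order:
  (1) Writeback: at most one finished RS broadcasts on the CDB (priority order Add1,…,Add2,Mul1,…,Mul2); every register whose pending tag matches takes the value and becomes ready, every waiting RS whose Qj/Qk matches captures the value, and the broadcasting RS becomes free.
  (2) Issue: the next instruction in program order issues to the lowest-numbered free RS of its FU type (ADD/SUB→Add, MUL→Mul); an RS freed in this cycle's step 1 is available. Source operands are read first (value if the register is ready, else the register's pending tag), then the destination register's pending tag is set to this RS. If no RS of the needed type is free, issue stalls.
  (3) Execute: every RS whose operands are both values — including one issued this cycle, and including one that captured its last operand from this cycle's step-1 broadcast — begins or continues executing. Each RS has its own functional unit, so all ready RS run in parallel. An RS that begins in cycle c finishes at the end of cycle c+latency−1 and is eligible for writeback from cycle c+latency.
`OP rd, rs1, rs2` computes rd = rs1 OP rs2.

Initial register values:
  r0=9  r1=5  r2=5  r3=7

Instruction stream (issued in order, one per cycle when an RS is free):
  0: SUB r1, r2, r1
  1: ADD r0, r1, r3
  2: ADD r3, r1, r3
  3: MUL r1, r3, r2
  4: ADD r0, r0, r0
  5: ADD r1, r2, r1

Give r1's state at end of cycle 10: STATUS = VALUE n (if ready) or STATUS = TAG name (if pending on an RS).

STATUS = TAG Add2

  c1: issue SUB r1<-Add1  regs: r0:9,r1:Add1,r2:5,r3:7
  c2: issue ADD r0<-Add2  regs: r0:Add2,r1:Add1,r2:5,r3:7
  c3: stall  regs: r0:Add2,r1:Add1,r2:5,r3:7
  c4: CDB Add1=0; issue ADD r3<-Add1  regs: r0:Add2,r1:0,r2:5,r3:Add1
  c5: issue MUL r1<-Mul1  regs: r0:Add2,r1:Mul1,r2:5,r3:Add1
  c6: stall  regs: r0:Add2,r1:Mul1,r2:5,r3:Add1
  c7: CDB Add1=7; issue ADD r0<-Add1  regs: r0:Add1,r1:Mul1,r2:5,r3:7
  c8: CDB Add2=7; issue ADD r1<-Add2  regs: r0:Add1,r1:Add2,r2:5,r3:7
  c9: -  regs: r0:Add1,r1:Add2,r2:5,r3:7
  c10: -  regs: r0:Add1,r1:Add2,r2:5,r3:7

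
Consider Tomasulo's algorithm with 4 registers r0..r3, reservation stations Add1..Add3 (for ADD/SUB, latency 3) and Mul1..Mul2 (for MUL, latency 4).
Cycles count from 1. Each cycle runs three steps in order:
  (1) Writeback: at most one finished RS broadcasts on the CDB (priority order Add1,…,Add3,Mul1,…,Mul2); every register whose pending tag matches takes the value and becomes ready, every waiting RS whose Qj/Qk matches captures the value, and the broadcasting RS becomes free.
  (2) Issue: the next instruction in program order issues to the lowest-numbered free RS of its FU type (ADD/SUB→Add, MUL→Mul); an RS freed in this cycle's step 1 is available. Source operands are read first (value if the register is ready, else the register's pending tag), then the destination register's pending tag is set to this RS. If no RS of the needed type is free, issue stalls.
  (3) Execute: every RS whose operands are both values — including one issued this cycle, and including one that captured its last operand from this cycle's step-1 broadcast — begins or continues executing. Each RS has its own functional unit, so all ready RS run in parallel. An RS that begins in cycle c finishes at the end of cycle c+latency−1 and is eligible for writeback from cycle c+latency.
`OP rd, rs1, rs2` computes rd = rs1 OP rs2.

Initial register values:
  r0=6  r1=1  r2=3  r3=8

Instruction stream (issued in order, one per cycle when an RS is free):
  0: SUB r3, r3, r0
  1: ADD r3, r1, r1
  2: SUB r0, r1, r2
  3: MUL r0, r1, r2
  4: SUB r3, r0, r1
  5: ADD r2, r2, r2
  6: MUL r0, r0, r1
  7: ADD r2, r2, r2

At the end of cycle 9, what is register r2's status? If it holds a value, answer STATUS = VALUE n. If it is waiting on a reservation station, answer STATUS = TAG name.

  c1: issue SUB r3<-Add1  regs: r0:6,r1:1,r2:3,r3:Add1
  c2: issue ADD r3<-Add2  regs: r0:6,r1:1,r2:3,r3:Add2
  c3: issue SUB r0<-Add3  regs: r0:Add3,r1:1,r2:3,r3:Add2
  c4: CDB Add1=2; issue MUL r0<-Mul1  regs: r0:Mul1,r1:1,r2:3,r3:Add2
  c5: CDB Add2=2; issue SUB r3<-Add1  regs: r0:Mul1,r1:1,r2:3,r3:Add1
  c6: CDB Add3=-2; issue ADD r2<-Add2  regs: r0:Mul1,r1:1,r2:Add2,r3:Add1
  c7: issue MUL r0<-Mul2  regs: r0:Mul2,r1:1,r2:Add2,r3:Add1
  c8: CDB Mul1=3; issue ADD r2<-Add3  regs: r0:Mul2,r1:1,r2:Add3,r3:Add1
  c9: CDB Add2=6  regs: r0:Mul2,r1:1,r2:Add3,r3:Add1

STATUS = TAG Add3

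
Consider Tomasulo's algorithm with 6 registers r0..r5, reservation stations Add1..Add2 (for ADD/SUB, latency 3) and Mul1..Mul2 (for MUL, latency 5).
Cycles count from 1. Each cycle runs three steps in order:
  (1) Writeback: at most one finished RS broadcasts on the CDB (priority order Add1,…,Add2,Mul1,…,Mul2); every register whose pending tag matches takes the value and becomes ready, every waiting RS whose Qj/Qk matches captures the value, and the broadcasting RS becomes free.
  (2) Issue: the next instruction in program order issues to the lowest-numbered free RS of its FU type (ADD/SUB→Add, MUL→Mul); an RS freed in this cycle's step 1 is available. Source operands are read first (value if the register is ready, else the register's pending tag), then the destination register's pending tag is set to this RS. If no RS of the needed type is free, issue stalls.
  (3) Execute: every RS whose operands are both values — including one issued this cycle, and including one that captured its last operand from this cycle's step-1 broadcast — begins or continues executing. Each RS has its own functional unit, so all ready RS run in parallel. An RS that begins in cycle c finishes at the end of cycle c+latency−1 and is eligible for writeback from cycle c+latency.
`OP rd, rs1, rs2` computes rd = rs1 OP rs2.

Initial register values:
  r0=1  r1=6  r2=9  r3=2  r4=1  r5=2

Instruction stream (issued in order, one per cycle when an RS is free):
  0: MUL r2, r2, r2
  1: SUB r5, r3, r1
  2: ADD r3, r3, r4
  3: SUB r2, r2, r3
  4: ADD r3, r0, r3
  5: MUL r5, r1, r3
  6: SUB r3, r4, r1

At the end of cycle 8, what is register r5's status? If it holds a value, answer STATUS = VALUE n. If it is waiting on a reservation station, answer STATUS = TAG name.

cycle 1: issue MUL r2<-Mul1 // r0:1,r1:6,r2:Mul1,r3:2,r4:1,r5:2
cycle 2: issue SUB r5<-Add1 // r0:1,r1:6,r2:Mul1,r3:2,r4:1,r5:Add1
cycle 3: issue ADD r3<-Add2 // r0:1,r1:6,r2:Mul1,r3:Add2,r4:1,r5:Add1
cycle 4: stall // r0:1,r1:6,r2:Mul1,r3:Add2,r4:1,r5:Add1
cycle 5: CDB Add1=-4; issue SUB r2<-Add1 // r0:1,r1:6,r2:Add1,r3:Add2,r4:1,r5:-4
cycle 6: CDB Add2=3; issue ADD r3<-Add2 // r0:1,r1:6,r2:Add1,r3:Add2,r4:1,r5:-4
cycle 7: CDB Mul1=81; issue MUL r5<-Mul1 // r0:1,r1:6,r2:Add1,r3:Add2,r4:1,r5:Mul1
cycle 8: stall // r0:1,r1:6,r2:Add1,r3:Add2,r4:1,r5:Mul1

STATUS = TAG Mul1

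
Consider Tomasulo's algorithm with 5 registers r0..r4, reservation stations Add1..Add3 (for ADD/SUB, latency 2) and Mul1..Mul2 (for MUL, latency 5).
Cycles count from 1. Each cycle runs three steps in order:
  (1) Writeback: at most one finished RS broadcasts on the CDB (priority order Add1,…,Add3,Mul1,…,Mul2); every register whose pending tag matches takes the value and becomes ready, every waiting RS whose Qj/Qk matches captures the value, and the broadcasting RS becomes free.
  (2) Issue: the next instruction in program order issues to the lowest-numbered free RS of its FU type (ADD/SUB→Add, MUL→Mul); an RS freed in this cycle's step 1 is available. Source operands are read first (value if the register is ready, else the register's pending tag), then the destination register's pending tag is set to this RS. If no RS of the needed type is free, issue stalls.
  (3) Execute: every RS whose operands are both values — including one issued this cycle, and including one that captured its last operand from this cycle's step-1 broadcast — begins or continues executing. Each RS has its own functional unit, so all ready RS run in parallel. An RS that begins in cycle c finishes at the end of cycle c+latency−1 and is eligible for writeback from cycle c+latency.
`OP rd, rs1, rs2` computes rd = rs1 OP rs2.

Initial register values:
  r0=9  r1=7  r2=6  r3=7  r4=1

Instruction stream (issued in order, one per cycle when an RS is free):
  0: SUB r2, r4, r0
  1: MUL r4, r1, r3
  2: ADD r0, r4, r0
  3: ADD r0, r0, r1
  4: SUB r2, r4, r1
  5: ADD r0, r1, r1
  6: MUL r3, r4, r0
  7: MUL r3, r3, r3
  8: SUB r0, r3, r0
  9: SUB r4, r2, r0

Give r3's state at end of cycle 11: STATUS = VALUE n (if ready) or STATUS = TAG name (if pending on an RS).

c1: issue SUB r2<-Add1 | r0:9,r1:7,r2:Add1,r3:7,r4:1
c2: issue MUL r4<-Mul1 | r0:9,r1:7,r2:Add1,r3:7,r4:Mul1
c3: CDB Add1=-8; issue ADD r0<-Add1 | r0:Add1,r1:7,r2:-8,r3:7,r4:Mul1
c4: issue ADD r0<-Add2 | r0:Add2,r1:7,r2:-8,r3:7,r4:Mul1
c5: issue SUB r2<-Add3 | r0:Add2,r1:7,r2:Add3,r3:7,r4:Mul1
c6: stall | r0:Add2,r1:7,r2:Add3,r3:7,r4:Mul1
c7: CDB Mul1=49; stall | r0:Add2,r1:7,r2:Add3,r3:7,r4:49
c8: stall | r0:Add2,r1:7,r2:Add3,r3:7,r4:49
c9: CDB Add1=58; issue ADD r0<-Add1 | r0:Add1,r1:7,r2:Add3,r3:7,r4:49
c10: CDB Add3=42; issue MUL r3<-Mul1 | r0:Add1,r1:7,r2:42,r3:Mul1,r4:49
c11: CDB Add1=14; issue MUL r3<-Mul2 | r0:14,r1:7,r2:42,r3:Mul2,r4:49

STATUS = TAG Mul2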